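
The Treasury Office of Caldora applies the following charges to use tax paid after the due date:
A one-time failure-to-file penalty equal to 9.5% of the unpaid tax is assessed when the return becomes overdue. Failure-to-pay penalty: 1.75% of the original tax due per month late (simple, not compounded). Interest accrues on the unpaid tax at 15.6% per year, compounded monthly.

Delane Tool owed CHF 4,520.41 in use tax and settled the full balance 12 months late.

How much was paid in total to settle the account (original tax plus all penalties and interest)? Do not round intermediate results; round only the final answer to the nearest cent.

CHF 6,656.99

Failure-to-file penalty: 9.5% × CHF 4,520.41 = CHF 429.44…
Failure-to-pay penalty = 1.75% × CHF 4,520.41 × 12 mo = CHF 949.29…
Interest (15.6%/yr ÷ 12 = 1.3%/month): CHF 4,520.41 × ((1 + 0.013)^12 − 1) = CHF 757.8548…
Total = CHF 4,520.41 + CHF 1,378.7251… + CHF 757.8548… = CHF 6,656.99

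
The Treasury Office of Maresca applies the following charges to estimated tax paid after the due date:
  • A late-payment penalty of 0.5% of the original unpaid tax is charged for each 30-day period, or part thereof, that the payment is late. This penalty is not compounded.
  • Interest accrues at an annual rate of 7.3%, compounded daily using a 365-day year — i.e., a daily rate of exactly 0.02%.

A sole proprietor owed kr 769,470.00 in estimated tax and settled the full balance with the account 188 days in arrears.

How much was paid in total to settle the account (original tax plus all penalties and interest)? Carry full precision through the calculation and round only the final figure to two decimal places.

Penalty periods: ⌈188/30⌉ = 7; penalty = 7 × 0.5% × kr 769,470.00 = kr 26,931.45
Interest: kr 769,470.00 × ((1 + 0.0002)^188 − 1) = kr 769,470.00 × 0.03831192… = kr 29,479.8730…
Total = kr 769,470.00 + kr 26,931.4500 + kr 29,479.8730… = kr 825,881.32

kr 825,881.32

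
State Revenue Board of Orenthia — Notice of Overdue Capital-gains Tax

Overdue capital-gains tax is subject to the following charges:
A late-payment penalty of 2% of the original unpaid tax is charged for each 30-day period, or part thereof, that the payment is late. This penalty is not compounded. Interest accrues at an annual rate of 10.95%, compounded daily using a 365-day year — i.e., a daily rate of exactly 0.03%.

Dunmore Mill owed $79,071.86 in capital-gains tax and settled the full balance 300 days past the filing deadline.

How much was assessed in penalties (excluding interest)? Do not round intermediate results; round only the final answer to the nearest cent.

Penalty periods: ⌈300/30⌉ = 10; penalty = 10 × 2% × $79,071.86 = $15,814.37…

$15,814.37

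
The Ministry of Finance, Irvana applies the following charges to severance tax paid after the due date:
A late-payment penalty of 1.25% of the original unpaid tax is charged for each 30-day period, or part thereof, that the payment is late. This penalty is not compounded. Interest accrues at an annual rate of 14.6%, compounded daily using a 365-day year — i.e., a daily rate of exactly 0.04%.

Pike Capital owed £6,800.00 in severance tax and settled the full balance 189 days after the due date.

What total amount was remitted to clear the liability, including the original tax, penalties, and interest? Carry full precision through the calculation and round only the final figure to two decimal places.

Penalty periods: ⌈189/30⌉ = 7; penalty = 7 × 1.25% × £6,800.00 = £595.00
Interest: £6,800.00 × ((1 + 0.0004)^189 − 1) = £6,800.00 × 0.07851477… = £533.9005…
Total = £6,800.00 + £595.0000 + £533.9005… = £7,928.90

£7,928.90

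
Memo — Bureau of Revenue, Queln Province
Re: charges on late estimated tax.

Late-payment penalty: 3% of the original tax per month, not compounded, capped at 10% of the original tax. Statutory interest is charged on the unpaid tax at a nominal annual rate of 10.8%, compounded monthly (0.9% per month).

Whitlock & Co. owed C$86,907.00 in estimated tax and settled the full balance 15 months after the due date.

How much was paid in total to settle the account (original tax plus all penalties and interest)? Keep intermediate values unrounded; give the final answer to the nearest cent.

C$108,098.91

Penalty (uncapped): 15 × 3% × C$86,907.00 = C$39,108.15; cap = 10% × C$86,907.00 = C$8,690.70 → penalty = C$8,690.70
Interest: C$86,907.00 × ((1 + 0.009)^15 − 1) = C$86,907.00 × 0.1438458… = C$12,501.2096…
Total = C$86,907.00 + C$8,690.7000 + C$12,501.2096… = C$108,098.91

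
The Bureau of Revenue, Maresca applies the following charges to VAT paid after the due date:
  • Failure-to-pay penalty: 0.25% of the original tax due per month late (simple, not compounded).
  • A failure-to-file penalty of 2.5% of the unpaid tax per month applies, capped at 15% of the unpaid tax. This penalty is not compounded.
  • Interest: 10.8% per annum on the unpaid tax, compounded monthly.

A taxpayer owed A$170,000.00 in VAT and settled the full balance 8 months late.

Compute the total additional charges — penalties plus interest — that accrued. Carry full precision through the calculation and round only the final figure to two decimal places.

Failure-to-file: 8 × 2.5% × A$170,000.00 = A$34,000.00, capped at 15% × A$170,000.00 = A$25,500.00
Failure-to-pay penalty: 8 × 0.25% × A$170,000.00 = A$3,400.00
Interest (10.8%/yr ÷ 12 = 0.9%/month): A$170,000.00 × ((1 + 0.009)^8 − 1) = A$12,632.5787…
Penalties + interest = A$28,900.0000 + A$12,632.5787… = A$41,532.58

A$41,532.58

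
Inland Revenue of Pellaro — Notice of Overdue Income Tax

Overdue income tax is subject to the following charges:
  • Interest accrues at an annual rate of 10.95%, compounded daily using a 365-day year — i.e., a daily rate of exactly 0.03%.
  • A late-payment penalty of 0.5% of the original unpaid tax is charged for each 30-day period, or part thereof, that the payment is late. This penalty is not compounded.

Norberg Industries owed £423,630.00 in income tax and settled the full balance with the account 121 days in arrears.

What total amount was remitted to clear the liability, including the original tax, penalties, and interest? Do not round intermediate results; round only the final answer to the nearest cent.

£449,878.64

Penalty periods: ⌈121/30⌉ = 5; penalty = 5 × 0.5% × £423,630.00 = £10,590.75
Interest: £423,630.00 × ((1 + 0.0003)^121 − 1) = £423,630.00 × 0.03696124… = £15,657.8921…
Total = £423,630.00 + £10,590.7500 + £15,657.8921… = £449,878.64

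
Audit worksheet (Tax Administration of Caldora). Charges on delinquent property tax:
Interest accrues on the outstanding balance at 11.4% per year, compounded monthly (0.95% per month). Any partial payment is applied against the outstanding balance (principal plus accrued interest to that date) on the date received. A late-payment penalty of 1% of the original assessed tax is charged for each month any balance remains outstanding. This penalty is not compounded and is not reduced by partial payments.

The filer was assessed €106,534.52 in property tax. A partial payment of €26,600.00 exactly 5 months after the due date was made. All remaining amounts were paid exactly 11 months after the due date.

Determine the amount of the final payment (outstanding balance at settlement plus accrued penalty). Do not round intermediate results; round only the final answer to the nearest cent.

€101,777.68

Balance at month 5: €106,534.5200 × (1 + 0.0095)^5 = €111,691.9749…
After €26,600.00 payment: €111,691.9749… − €26,600.00 = €85,091.9749…
Balance at month 11: €85,091.9749… × (1 + 0.0095)^6 = €90,058.8802…
Penalty: 11 × 1% × €106,534.52 = €11,718.80…
Final settlement = outstanding balance + penalty = €90,058.8802… + €11,718.80… = €101,777.68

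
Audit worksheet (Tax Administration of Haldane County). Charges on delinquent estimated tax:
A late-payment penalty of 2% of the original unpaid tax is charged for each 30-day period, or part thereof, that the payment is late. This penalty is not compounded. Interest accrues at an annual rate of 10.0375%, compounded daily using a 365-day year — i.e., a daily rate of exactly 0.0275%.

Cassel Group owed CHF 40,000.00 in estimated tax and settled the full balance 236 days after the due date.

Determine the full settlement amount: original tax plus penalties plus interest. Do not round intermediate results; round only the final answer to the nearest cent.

Penalty periods: ⌈236/30⌉ = 8; penalty = 8 × 2% × CHF 40,000.00 = CHF 6,400.00
Interest: CHF 40,000.00 × ((1 + 0.000275)^236 − 1) = CHF 40,000.00 × 0.06704279… = CHF 2,681.7117…
Total = CHF 40,000.00 + CHF 6,400.0000 + CHF 2,681.7117… = CHF 49,081.71

CHF 49,081.71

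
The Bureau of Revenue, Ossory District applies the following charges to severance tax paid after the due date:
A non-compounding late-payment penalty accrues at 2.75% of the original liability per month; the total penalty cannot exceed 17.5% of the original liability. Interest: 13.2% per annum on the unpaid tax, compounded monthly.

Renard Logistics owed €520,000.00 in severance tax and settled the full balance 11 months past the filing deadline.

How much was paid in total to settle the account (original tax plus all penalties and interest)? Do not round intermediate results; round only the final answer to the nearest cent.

Penalty (uncapped): 11 × 2.75% × €520,000.00 = €157,300.00; cap = 17.5% × €520,000.00 = €91,000.00 → penalty = €91,000.00
Interest (13.2%/yr ÷ 12 = 1.1%/month): €520,000.00 × ((1 + 0.011)^11 − 1) = €66,497.3513…
Total = €520,000.00 + €91,000.0000 + €66,497.3513… = €677,497.35

€677,497.35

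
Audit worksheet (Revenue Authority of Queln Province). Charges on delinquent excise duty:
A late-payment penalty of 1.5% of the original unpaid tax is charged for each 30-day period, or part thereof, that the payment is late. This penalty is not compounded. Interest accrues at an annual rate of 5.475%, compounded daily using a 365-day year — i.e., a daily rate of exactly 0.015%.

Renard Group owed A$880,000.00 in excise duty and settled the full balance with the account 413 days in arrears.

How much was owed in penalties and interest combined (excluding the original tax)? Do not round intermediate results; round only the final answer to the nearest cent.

A$241,035.70

Penalty periods: ⌈413/30⌉ = 14; penalty = 14 × 1.5% × A$880,000.00 = A$184,800.00
Interest: A$880,000.00 × ((1 + 0.00015)^413 − 1) = A$880,000.00 × 0.06390421… = A$56,235.7006…
Penalties + interest = A$184,800.0000 + A$56,235.7006… = A$241,035.70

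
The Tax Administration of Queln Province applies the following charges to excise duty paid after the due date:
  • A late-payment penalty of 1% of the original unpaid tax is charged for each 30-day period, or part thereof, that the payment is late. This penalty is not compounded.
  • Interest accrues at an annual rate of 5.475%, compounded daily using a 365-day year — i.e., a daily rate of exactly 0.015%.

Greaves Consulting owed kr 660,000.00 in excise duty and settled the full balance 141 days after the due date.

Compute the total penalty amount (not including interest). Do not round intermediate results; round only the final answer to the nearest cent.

kr 33,000.00

Penalty periods: ⌈141/30⌉ = 5; penalty = 5 × 1% × kr 660,000.00 = kr 33,000.00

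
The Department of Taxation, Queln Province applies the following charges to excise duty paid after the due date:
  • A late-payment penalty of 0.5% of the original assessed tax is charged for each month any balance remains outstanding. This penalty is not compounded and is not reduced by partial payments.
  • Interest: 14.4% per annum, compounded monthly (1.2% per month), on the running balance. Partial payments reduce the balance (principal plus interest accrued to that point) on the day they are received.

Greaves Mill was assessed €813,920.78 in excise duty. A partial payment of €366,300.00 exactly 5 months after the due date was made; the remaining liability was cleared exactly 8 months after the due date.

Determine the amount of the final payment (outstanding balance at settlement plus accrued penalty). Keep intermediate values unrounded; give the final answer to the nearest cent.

€548,330.01

Balance at month 5: €813,920.7800 × (1 + 0.012)^5 = €863,942.2219…
After €366,300.00 payment: €863,942.2219… − €366,300.00 = €497,642.2219…
Balance at month 8: €497,642.2219… × (1 + 0.012)^3 = €515,773.1832…
Penalty: 8 × 0.5% × €813,920.78 = €32,556.83…
Final settlement = outstanding balance + penalty = €515,773.1832… + €32,556.83… = €548,330.01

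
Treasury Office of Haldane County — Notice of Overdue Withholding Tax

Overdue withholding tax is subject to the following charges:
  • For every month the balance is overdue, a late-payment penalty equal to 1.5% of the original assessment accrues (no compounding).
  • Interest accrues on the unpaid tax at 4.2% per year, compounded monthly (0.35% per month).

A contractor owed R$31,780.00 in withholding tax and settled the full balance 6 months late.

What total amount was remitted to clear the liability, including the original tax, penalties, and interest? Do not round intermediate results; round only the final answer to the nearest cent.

Late-payment penalty = 1.5% × R$31,780.00 × 6 mo = R$2,860.20
Interest: R$31,780.00 × ((1 + 0.0035)^6 − 1) = R$31,780.00 × 0.0211846… = R$673.2469…
Total = R$31,780.00 + R$2,860.2000 + R$673.2469… = R$35,313.45

R$35,313.45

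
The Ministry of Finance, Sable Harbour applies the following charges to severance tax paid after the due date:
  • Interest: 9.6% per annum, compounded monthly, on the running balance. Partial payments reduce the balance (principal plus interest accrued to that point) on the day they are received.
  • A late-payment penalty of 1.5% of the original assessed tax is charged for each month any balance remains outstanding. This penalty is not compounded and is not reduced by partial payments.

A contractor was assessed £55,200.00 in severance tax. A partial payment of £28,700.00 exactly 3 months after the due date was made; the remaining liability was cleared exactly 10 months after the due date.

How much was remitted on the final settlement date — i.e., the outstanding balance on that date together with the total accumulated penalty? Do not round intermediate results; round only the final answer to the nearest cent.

Monthly rate = 9.6% ÷ 12 = 0.8%
Balance at month 3: £55,200.0000 × (1 + 0.008)^3 = £56,535.4267…
After £28,700.00 payment: £56,535.4267… − £28,700.00 = £27,835.4267…
Balance at month 10: £27,835.4267… × (1 + 0.008)^7 = £29,432.1242…
Penalty: 10 × 1.5% × £55,200.00 = £8,280.00
Final settlement = outstanding balance + penalty = £29,432.1242… + £8,280.00 = £37,712.12

£37,712.12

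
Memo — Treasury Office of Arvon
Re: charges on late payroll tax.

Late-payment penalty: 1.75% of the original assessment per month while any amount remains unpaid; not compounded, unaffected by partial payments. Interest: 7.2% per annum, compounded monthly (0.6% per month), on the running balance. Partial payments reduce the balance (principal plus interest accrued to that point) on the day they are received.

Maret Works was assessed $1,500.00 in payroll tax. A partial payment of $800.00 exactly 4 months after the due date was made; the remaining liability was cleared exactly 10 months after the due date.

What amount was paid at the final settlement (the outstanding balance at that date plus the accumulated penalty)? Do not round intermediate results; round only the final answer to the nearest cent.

Balance at month 4: $1,500.0000 × (1 + 0.006)^4 = $1,536.3253…
After $800.00 payment: $1,536.3253… − $800.00 = $736.3253…
Balance at month 10: $736.3253… × (1 + 0.006)^6 = $763.2338…
Penalty: 10 × 1.75% × $1,500.00 = $262.50
Final settlement = outstanding balance + penalty = $763.2338… + $262.50 = $1,025.73

$1,025.73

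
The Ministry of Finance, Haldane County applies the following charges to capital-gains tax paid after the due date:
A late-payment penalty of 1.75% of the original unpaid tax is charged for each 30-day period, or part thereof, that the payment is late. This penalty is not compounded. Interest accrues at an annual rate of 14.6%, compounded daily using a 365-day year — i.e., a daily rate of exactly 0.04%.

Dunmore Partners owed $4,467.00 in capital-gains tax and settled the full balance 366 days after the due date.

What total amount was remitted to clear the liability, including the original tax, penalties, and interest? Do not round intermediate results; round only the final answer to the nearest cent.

Penalty periods: ⌈366/30⌉ = 13; penalty = 13 × 1.75% × $4,467.00 = $1,016.24…
Interest: $4,467.00 × ((1 + 0.0004)^366 − 1) = $4,467.00 × 0.15762527… = $704.1121…
Total = $4,467.00 + $1,016.2425 + $704.1121… = $6,187.35

$6,187.35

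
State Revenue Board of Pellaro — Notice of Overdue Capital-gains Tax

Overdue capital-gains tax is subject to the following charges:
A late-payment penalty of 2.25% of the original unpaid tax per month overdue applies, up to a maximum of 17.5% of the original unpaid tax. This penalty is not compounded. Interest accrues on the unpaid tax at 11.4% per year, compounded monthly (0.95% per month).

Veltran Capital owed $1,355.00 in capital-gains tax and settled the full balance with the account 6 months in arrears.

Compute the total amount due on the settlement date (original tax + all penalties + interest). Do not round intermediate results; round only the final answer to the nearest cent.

$1,617.02

Penalty: 6 × 2.25% × $1,355.00 = $182.93… (below the 17.5% cap of $237.13…)
Interest: $1,355.00 × ((1 + 0.0095)^6 − 1) = $1,355.00 × 0.0583710… = $79.0927…
Total = $1,355.00 + $182.9250 + $79.0927… = $1,617.02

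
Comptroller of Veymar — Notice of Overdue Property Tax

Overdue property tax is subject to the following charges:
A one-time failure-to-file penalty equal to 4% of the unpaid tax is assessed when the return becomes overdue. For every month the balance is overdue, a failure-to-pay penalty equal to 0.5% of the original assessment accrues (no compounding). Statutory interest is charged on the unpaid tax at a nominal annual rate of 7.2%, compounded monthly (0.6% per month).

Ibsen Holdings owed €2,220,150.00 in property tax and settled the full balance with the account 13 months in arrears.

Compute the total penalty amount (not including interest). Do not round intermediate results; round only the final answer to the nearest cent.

€233,115.75

Failure-to-file penalty: 4% × €2,220,150.00 = €88,806.00
Failure-to-pay penalty = 0.5% × €2,220,150.00 × 13 mo = €144,309.75
Total penalty = €88,806.00 + €144,309.75 = €233,115.75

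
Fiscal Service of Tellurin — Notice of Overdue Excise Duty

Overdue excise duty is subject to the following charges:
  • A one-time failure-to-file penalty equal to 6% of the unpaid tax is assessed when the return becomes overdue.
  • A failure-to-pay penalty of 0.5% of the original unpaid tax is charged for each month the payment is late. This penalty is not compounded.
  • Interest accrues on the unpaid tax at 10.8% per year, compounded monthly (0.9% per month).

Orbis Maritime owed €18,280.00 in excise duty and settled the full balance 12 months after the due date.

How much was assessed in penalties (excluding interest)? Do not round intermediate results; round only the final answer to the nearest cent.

€2,193.60

Failure-to-file penalty: 6% × €18,280.00 = €1,096.80
Failure-to-pay penalty: 12 × 0.5% × €18,280.00 = €1,096.80
Total penalty = €1,096.80 + €1,096.80 = €2,193.60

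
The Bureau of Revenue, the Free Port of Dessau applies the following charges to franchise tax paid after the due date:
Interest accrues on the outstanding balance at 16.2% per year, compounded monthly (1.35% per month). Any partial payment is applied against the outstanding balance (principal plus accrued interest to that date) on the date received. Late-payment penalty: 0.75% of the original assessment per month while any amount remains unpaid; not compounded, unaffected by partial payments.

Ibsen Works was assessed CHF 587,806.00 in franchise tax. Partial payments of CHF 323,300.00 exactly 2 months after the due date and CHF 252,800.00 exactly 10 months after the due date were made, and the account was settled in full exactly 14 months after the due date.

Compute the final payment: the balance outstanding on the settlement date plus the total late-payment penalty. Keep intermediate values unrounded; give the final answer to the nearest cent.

Balance at month 2: CHF 587,806.0000 × (1 + 0.0135)^2 = CHF 603,783.8896…
After CHF 323,300.00 payment: CHF 603,783.8896… − CHF 323,300.00 = CHF 280,483.8896…
Balance at month 10: CHF 280,483.8896… × (1 + 0.0135)^8 = CHF 312,246.7636…
After CHF 252,800.00 payment: CHF 312,246.7636… − CHF 252,800.00 = CHF 59,446.7636…
Balance at month 14: CHF 59,446.7636… × (1 + 0.0135)^4 = CHF 62,722.4809…
Penalty: 14 × 0.75% × CHF 587,806.00 = CHF 61,719.63
Final settlement = outstanding balance + penalty = CHF 62,722.4809… + CHF 61,719.63 = CHF 124,442.11

CHF 124,442.11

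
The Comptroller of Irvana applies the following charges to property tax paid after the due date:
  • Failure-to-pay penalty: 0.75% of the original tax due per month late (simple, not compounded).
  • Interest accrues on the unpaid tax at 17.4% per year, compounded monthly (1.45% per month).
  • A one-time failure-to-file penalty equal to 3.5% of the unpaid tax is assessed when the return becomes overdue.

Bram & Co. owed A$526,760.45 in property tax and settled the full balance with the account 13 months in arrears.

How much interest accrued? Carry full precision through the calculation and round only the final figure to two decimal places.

A$108,409.33

Interest: A$526,760.45 × ((1 + 0.0145)^13 − 1) = A$526,760.45 × 0.2058039… = A$108,409.3310…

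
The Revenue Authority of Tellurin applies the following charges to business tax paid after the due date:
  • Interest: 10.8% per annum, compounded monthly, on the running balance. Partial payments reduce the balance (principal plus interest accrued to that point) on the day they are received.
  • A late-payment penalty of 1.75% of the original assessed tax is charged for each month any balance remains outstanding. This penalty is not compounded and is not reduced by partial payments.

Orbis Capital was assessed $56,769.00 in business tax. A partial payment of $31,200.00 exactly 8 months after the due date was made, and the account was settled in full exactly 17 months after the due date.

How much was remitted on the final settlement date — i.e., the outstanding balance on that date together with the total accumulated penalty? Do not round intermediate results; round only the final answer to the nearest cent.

Monthly rate = 10.8% ÷ 12 = 0.9%
Balance at month 8: $56,769.0000 × (1 + 0.009)^8 = $60,987.4639…
After $31,200.00 payment: $60,987.4639… − $31,200.00 = $29,787.4639…
Balance at month 17: $29,787.4639… × (1 + 0.009)^9 = $32,288.9576…
Penalty: 17 × 1.75% × $56,769.00 = $16,888.78…
Final settlement = outstanding balance + penalty = $32,288.9576… + $16,888.78… = $49,177.74

$49,177.74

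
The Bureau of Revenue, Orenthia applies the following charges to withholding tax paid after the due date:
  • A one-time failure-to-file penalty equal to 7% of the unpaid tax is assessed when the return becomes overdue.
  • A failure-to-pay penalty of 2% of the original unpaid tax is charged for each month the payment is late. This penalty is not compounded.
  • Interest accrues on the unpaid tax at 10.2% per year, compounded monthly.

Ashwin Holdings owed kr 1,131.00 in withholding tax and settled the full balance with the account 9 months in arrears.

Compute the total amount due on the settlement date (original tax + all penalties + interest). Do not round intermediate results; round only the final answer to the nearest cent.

Failure-to-file penalty: 7% × kr 1,131.00 = kr 79.17
Failure-to-pay penalty: 9 × 2% × kr 1,131.00 = kr 203.58
Interest (10.2%/yr ÷ 12 = 0.85%/month): kr 1,131.00 × ((1 + 0.0085)^9 − 1) = kr 89.5223…
Total = kr 1,131.00 + kr 282.7500 + kr 89.5223… = kr 1,503.27

kr 1,503.27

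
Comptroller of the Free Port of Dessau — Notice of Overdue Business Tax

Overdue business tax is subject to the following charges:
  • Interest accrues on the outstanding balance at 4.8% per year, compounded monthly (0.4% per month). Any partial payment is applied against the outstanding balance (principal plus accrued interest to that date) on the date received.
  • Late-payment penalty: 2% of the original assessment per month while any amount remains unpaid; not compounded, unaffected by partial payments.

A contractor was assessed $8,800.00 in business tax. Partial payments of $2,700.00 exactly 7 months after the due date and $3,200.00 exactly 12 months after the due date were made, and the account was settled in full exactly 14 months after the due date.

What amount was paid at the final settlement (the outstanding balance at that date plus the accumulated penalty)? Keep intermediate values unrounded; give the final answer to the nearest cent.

$5,767.66

Balance at month 7: $8,800.0000 × (1 + 0.004)^7 = $9,049.3766…
After $2,700.00 payment: $9,049.3766… − $2,700.00 = $6,349.3766…
Balance at month 12: $6,349.3766… × (1 + 0.004)^5 = $6,477.3841…
After $3,200.00 payment: $6,477.3841… − $3,200.00 = $3,277.3841…
Balance at month 14: $3,277.3841… × (1 + 0.004)^2 = $3,303.6556…
Penalty: 14 × 2% × $8,800.00 = $2,464.00
Final settlement = outstanding balance + penalty = $3,303.6556… + $2,464.00 = $5,767.66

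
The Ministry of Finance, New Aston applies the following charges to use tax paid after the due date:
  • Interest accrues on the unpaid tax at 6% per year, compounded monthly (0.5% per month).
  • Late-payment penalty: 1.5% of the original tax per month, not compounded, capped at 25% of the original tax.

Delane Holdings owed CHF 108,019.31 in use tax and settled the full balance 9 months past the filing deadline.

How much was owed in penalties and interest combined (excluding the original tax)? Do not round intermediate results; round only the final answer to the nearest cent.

Penalty: 9 × 1.5% × CHF 108,019.31 = CHF 14,582.61… (below the 25% cap of CHF 27,004.83…)
Interest: CHF 108,019.31 × ((1 + 0.005)^9 − 1) = CHF 108,019.31 × 0.0459106… = CHF 4,959.2291…
Penalties + interest = CHF 14,582.6069… + CHF 4,959.2291… = CHF 19,541.84

CHF 19,541.84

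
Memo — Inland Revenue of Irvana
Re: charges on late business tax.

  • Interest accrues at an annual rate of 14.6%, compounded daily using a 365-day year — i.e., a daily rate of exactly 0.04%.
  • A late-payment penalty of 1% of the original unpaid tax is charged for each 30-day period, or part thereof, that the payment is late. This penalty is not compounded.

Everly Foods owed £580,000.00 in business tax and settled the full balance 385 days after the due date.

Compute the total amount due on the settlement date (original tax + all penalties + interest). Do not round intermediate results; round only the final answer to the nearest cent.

£751,943.88

Penalty periods: ⌈385/30⌉ = 13; penalty = 13 × 1% × £580,000.00 = £75,400.00
Interest: £580,000.00 × ((1 + 0.0004)^385 − 1) = £580,000.00 × 0.16645497… = £96,543.8820…
Total = £580,000.00 + £75,400.0000 + £96,543.8820… = £751,943.88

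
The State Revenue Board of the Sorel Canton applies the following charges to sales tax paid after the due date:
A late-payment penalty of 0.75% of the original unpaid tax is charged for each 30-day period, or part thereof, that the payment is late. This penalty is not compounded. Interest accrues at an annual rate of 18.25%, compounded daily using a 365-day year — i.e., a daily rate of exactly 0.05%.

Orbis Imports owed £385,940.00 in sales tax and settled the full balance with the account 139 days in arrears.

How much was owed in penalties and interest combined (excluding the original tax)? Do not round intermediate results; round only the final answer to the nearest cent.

Penalty periods: ⌈139/30⌉ = 5; penalty = 5 × 0.75% × £385,940.00 = £14,472.75
Interest: £385,940.00 × ((1 + 0.0005)^139 − 1) = £385,940.00 × 0.07195344… = £27,769.7114…
Penalties + interest = £14,472.7500 + £27,769.7114… = £42,242.46

£42,242.46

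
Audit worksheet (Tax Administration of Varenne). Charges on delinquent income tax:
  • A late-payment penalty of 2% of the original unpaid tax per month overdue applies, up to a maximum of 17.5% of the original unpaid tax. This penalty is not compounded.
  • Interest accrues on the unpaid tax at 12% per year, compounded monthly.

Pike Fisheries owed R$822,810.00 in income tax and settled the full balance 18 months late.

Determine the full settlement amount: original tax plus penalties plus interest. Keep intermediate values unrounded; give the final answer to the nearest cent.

Penalty (uncapped): 18 × 2% × R$822,810.00 = R$296,211.60; cap = 17.5% × R$822,810.00 = R$143,991.75 → penalty = R$143,991.75
Interest (12%/yr ÷ 12 = 1%/month): R$822,810.00 × ((1 + 0.01)^18 − 1) = R$161,392.1045…
Total = R$822,810.00 + R$143,991.7500 + R$161,392.1045… = R$1,128,193.85

R$1,128,193.85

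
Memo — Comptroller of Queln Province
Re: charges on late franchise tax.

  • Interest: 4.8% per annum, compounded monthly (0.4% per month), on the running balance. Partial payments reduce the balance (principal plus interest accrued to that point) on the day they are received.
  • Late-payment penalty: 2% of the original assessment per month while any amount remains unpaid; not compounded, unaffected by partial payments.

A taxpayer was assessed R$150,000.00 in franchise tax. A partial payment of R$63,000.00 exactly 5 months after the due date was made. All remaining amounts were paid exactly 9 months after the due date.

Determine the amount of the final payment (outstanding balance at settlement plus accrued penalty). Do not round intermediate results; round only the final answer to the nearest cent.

Balance at month 5: R$150,000.0000 × (1 + 0.004)^5 = R$153,024.0962…
After R$63,000.00 payment: R$153,024.0962… − R$63,000.00 = R$90,024.0962…
Balance at month 9: R$90,024.0962… × (1 + 0.004)^4 = R$91,473.1471…
Penalty: 9 × 2% × R$150,000.00 = R$27,000.00
Final settlement = outstanding balance + penalty = R$91,473.1471… + R$27,000.00 = R$118,473.15

R$118,473.15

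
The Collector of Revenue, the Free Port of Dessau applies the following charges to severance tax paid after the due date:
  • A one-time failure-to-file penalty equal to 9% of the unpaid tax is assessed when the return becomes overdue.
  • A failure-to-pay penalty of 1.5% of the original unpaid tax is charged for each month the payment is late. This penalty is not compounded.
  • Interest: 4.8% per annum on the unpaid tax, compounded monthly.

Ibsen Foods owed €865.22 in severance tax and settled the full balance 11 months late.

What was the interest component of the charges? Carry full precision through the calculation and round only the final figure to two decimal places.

Interest (4.8%/yr ÷ 12 = 0.4%/month): €865.22 × ((1 + 0.004)^11 − 1) = €38.8403…

€38.84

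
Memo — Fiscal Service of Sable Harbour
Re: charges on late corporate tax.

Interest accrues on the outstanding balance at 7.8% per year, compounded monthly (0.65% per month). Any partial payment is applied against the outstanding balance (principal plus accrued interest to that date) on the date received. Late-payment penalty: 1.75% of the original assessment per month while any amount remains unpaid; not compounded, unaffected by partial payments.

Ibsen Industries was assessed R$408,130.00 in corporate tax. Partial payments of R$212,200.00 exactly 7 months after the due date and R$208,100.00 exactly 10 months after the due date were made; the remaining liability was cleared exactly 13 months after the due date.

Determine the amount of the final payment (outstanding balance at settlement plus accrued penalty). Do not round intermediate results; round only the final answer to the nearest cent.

R$104,048.30

Balance at month 7: R$408,130.0000 × (1 + 0.0065)^7 = R$427,065.9768…
After R$212,200.00 payment: R$427,065.9768… − R$212,200.00 = R$214,865.9768…
Balance at month 10: R$214,865.9768… × (1 + 0.0065)^3 = R$219,083.1567…
After R$208,100.00 payment: R$219,083.1567… − R$208,100.00 = R$10,983.1567…
Balance at month 13: R$10,983.1567… × (1 + 0.0065)^3 = R$11,198.7233…
Penalty: 13 × 1.75% × R$408,130.00 = R$92,849.58…
Final settlement = outstanding balance + penalty = R$11,198.7233… + R$92,849.58… = R$104,048.30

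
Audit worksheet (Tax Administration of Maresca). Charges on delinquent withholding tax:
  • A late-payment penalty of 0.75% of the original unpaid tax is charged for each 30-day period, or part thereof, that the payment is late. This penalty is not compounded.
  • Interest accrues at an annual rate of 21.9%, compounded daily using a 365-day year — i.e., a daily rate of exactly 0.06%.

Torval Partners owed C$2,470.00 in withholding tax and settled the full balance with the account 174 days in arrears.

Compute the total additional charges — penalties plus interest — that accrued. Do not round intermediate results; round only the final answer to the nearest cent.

Penalty periods: ⌈174/30⌉ = 6; penalty = 6 × 0.75% × C$2,470.00 = C$111.15
Interest: C$2,470.00 × ((1 + 0.0006)^174 − 1) = C$2,470.00 × 0.11000963… = C$271.7238…
Penalties + interest = C$111.1500 + C$271.7238… = C$382.87

C$382.87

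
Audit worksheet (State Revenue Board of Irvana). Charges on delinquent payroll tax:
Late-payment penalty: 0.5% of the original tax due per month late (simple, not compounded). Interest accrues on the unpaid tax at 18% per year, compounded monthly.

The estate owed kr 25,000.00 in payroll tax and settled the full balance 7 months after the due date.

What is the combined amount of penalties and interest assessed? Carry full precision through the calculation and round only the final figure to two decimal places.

kr 3,621.12

Late-payment penalty: 7 × 0.5% × kr 25,000.00 = kr 875.00
Interest (18%/yr ÷ 12 = 1.5%/month): kr 25,000.00 × ((1 + 0.015)^7 − 1) = kr 2,746.1228…
Penalties + interest = kr 875.0000 + kr 2,746.1228… = kr 3,621.12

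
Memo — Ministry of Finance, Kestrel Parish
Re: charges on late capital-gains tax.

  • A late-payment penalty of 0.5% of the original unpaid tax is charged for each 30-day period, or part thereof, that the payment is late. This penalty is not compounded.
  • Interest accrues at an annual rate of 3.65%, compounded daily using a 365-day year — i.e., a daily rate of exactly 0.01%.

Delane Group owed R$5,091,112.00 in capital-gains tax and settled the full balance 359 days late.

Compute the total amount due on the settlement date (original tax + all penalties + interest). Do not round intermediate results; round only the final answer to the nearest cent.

Penalty periods: ⌈359/30⌉ = 12; penalty = 12 × 0.5% × R$5,091,112.00 = R$305,466.72
Interest: R$5,091,112.00 × ((1 + 0.0001)^359 − 1) = R$5,091,112.00 × 0.03655033… = R$186,081.8013…
Total = R$5,091,112.00 + R$305,466.7200 + R$186,081.8013… = R$5,582,660.52

R$5,582,660.52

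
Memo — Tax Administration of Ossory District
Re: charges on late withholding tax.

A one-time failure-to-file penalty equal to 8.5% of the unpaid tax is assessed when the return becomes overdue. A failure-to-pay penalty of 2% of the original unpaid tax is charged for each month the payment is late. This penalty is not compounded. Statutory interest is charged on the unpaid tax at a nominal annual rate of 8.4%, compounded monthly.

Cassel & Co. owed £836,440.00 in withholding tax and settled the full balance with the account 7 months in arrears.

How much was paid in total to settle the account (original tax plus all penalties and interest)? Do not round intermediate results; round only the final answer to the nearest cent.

£1,066,495.37

Failure-to-file penalty: 8.5% × £836,440.00 = £71,097.40
Failure-to-pay penalty: 7 × 2% × £836,440.00 = £117,101.60
Interest (8.4%/yr ÷ 12 = 0.7%/month): £836,440.00 × ((1 + 0.007)^7 − 1) = £41,856.3688…
Total = £836,440.00 + £188,199.0000 + £41,856.3688… = £1,066,495.37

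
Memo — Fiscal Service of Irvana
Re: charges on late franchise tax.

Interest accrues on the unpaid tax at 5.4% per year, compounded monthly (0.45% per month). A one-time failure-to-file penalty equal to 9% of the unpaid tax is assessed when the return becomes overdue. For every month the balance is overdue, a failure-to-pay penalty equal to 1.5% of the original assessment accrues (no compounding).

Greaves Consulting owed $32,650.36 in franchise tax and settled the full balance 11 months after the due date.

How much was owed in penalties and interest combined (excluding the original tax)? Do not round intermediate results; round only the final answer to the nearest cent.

$9,978.89

Failure-to-file penalty: 9% × $32,650.36 = $2,938.53…
Failure-to-pay penalty: 11 × 1.5% × $32,650.36 = $5,387.31…
Interest: $32,650.36 × ((1 + 0.0045)^11 − 1) = $32,650.36 × 0.0506289… = $1,653.0525…
Penalties + interest = $8,325.8418 + $1,653.0525… = $9,978.89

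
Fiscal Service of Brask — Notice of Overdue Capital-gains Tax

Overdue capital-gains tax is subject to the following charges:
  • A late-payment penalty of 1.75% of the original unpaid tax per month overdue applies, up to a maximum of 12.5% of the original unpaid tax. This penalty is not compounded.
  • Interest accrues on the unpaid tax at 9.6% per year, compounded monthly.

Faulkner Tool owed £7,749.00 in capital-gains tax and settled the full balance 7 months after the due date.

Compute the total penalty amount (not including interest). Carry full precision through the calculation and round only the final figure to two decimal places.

£949.25

Penalty: 7 × 1.75% × £7,749.00 = £949.25… (below the 12.5% cap of £968.63…)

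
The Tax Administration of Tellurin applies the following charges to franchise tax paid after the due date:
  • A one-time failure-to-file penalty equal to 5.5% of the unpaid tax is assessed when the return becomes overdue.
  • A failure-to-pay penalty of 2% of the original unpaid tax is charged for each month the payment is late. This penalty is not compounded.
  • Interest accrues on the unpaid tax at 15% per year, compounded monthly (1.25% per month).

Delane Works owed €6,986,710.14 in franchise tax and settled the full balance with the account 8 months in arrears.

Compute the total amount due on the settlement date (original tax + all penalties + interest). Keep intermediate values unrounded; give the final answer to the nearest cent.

Failure-to-file penalty: 5.5% × €6,986,710.14 = €384,269.06…
Failure-to-pay penalty = 2% × €6,986,710.14 × 8 mo = €1,117,873.62…
Interest: €6,986,710.14 × ((1 + 0.0125)^8 − 1) = €6,986,710.14 × 0.1044861… = €730,014.1026…
Total = €6,986,710.14 + €1,502,142.6801 + €730,014.1026… = €9,218,866.92

€9,218,866.92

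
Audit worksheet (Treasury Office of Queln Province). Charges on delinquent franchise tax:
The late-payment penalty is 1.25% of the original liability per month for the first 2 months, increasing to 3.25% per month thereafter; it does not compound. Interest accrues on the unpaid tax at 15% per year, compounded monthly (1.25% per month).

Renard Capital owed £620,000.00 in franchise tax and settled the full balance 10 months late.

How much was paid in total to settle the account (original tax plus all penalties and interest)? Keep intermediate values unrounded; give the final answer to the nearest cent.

Penalty, months 1–2: 2 × 1.25% × £620,000.00 = £15,500.00
Penalty, months 3–10: 8 × 3.25% × £620,000.00 = £161,200.00
Interest: £620,000.00 × ((1 + 0.0125)^10 − 1) = £620,000.00 × 0.1322708… = £82,007.9144…
Total = £620,000.00 + £176,700.0000 + £82,007.9144… = £878,707.91

£878,707.91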